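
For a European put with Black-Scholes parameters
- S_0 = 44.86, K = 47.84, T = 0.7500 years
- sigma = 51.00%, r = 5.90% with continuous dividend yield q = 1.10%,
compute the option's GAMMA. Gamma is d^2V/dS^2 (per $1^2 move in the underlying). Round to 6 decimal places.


Answer: Gamma = 0.019726

Derivation:
d1 = 0.1567266425; d2 = -0.2849463135
phi(d1) = 0.3940725879; exp(-qT) = 0.9917839379; exp(-rT) = 0.9567147489
Gamma = exp(-qT) * phi(d1) / (S * sigma * sqrt(T)) = 0.9917839379 * 0.3940725879 / (44.8600 * 0.5100 * 0.8660254038) = 0.019726


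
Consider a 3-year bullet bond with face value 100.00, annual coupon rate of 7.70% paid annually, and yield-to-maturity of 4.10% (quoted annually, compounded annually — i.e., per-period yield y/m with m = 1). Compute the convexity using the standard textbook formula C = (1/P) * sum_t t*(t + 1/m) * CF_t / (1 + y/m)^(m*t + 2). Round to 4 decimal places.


Coupon per period c = face * coupon_rate / m = 7.700000
Periods per year m = 1; per-period yield y/m = 0.041000
Number of cashflows N = 3
Cashflows (t years, CF_t, discount factor 1/(1+y/m)^(m*t), PV):
  t = 1.0000: CF_t = 7.700000, DF = 0.960615, PV = 7.396734
  t = 2.0000: CF_t = 7.700000, DF = 0.922781, PV = 7.105412
  t = 3.0000: CF_t = 107.700000, DF = 0.886437, PV = 95.469251
Price P = sum_t PV_t = 109.971397
Convexity numerator sum_t t*(t + 1/m) * CF_t / (1+y/m)^(m*t + 2):
  t = 1.0000: term = 13.651128
  t = 2.0000: term = 39.340426
  t = 3.0000: term = 1057.166279
Convexity = (1/P) * sum = 1110.157833 / 109.971397 = 10.094969

Answer: Convexity = 10.0950


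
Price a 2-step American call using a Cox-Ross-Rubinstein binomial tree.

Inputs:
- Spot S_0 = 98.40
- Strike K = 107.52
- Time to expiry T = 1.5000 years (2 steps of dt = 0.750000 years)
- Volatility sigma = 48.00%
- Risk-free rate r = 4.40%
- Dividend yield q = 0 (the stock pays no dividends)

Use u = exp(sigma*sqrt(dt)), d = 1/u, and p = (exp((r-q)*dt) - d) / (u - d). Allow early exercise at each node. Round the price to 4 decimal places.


dt = T/N = 0.750000
u = exp(sigma*sqrt(dt)) = 1.515419; d = 1/u = 0.659883
p = (exp((r-q)*dt) - d) / (u - d) = 0.436764
Discount per step: exp(-r*dt) = 0.967539
Stock lattice S(k, i) with i counting down-moves:
  k=0: S(0,0) = 98.4000
  k=1: S(1,0) = 149.1173; S(1,1) = 64.9325
  k=2: S(2,0) = 225.9752; S(2,1) = 98.4000; S(2,2) = 42.8479
Terminal payoffs V(N, i) = max(S_T - K, 0):
  V(2,0) = 118.455185; V(2,1) = 0.000000; V(2,2) = 0.000000
Backward induction: V(k, i) = exp(-r*dt) * [p * V(k+1, i) + (1-p) * V(k+1, i+1)]; then take max(V_cont, immediate exercise) for American.
  V(1,0) = exp(-r*dt) * [p*118.455185 + (1-p)*0.000000] = 50.057486; exercise = 41.597263; V(1,0) = max -> 50.057486
  V(1,1) = exp(-r*dt) * [p*0.000000 + (1-p)*0.000000] = 0.000000; exercise = 0.000000; V(1,1) = max -> 0.000000
  V(0,0) = exp(-r*dt) * [p*50.057486 + (1-p)*0.000000] = 21.153586; exercise = 0.000000; V(0,0) = max -> 21.153586

Answer: Price = V(0,0) = 21.1536


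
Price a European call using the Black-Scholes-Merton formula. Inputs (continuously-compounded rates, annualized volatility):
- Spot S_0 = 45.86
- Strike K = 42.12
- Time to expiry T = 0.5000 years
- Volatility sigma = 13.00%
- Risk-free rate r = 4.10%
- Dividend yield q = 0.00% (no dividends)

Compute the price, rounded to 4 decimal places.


Answer: Price = 4.8436

Derivation:
d1 = (ln(S/K) + (r - q + 0.5*sigma^2) * T) / (sigma * sqrt(T)) = 1.19441856
d2 = d1 - sigma * sqrt(T) = 1.10249468
exp(-rT) = 0.97970870; exp(-qT) = 1.00000000
C = S_0 * exp(-qT) * N(d1) - K * exp(-rT) * N(d2)
N(d1) = 0.88384286; N(d2) = 0.86487666
C = 45.8600 * 1.00000000 * 0.88384286 - 42.1200 * 0.97970870 * 0.86487666 = 4.8436


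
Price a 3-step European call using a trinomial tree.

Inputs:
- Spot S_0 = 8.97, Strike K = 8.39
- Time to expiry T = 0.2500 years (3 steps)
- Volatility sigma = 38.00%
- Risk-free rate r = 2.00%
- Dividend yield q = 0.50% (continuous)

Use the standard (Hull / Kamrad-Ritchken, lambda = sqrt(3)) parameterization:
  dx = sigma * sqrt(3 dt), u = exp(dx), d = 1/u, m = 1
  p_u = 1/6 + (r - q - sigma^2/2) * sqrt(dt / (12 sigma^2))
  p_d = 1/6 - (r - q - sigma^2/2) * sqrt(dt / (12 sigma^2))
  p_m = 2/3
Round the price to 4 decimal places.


dt = T/N = 0.083333; dx = sigma*sqrt(3*dt) = 0.190000
u = exp(dx) = 1.209250; d = 1/u = 0.826959
p_u = 0.154123, p_m = 0.666667, p_d = 0.179211
Discount per step: exp(-r*dt) = 0.998335
Stock lattice S(k, j) with j the centered position index:
  k=0: S(0,+0) = 8.9700
  k=1: S(1,-1) = 7.4178; S(1,+0) = 8.9700; S(1,+1) = 10.8470
  k=2: S(2,-2) = 6.1342; S(2,-1) = 7.4178; S(2,+0) = 8.9700; S(2,+1) = 10.8470; S(2,+2) = 13.1167
  k=3: S(3,-3) = 5.0728; S(3,-2) = 6.1342; S(3,-1) = 7.4178; S(3,+0) = 8.9700; S(3,+1) = 10.8470; S(3,+2) = 13.1167; S(3,+3) = 15.8614
Terminal payoffs V(N, j) = max(S_T - K, 0):
  V(3,-3) = 0.000000; V(3,-2) = 0.000000; V(3,-1) = 0.000000; V(3,+0) = 0.580000; V(3,+1) = 2.456969; V(3,+2) = 4.726693; V(3,+3) = 7.471355
Backward induction: V(k, j) = exp(-r*dt) * [p_u * V(k+1, j+1) + p_m * V(k+1, j) + p_d * V(k+1, j-1)]
  V(2,-2) = exp(-r*dt) * [p_u*0.000000 + p_m*0.000000 + p_d*0.000000] = 0.000000
  V(2,-1) = exp(-r*dt) * [p_u*0.580000 + p_m*0.000000 + p_d*0.000000] = 0.089242
  V(2,+0) = exp(-r*dt) * [p_u*2.456969 + p_m*0.580000 + p_d*0.000000] = 0.764067
  V(2,+1) = exp(-r*dt) * [p_u*4.726693 + p_m*2.456969 + p_d*0.580000] = 2.466299
  V(2,+2) = exp(-r*dt) * [p_u*7.471355 + p_m*4.726693 + p_d*2.456969] = 4.735051
  V(1,-1) = exp(-r*dt) * [p_u*0.764067 + p_m*0.089242 + p_d*0.000000] = 0.176960
  V(1,+0) = exp(-r*dt) * [p_u*2.466299 + p_m*0.764067 + p_d*0.089242] = 0.903976
  V(1,+1) = exp(-r*dt) * [p_u*4.735051 + p_m*2.466299 + p_d*0.764067] = 2.506726
  V(0,+0) = exp(-r*dt) * [p_u*2.506726 + p_m*0.903976 + p_d*0.176960] = 1.019008

Answer: Price = V(0,0) = 1.0190


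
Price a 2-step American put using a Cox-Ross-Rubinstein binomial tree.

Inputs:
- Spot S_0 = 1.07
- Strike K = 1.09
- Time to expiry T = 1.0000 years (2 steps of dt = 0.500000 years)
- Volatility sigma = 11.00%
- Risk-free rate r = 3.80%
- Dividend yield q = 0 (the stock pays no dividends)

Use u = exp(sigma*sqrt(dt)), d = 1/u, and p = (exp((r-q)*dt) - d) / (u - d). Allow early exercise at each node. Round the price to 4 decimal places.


dt = T/N = 0.500000
u = exp(sigma*sqrt(dt)) = 1.080887; d = 1/u = 0.925166
p = (exp((r-q)*dt) - d) / (u - d) = 0.603744
Discount per step: exp(-r*dt) = 0.981179
Stock lattice S(k, i) with i counting down-moves:
  k=0: S(0,0) = 1.0700
  k=1: S(1,0) = 1.1565; S(1,1) = 0.9899
  k=2: S(2,0) = 1.2501; S(2,1) = 1.0700; S(2,2) = 0.9158
Terminal payoffs V(N, i) = max(K - S_T, 0):
  V(2,0) = 0.000000; V(2,1) = 0.020000; V(2,2) = 0.174152
Backward induction: V(k, i) = exp(-r*dt) * [p * V(k+1, i) + (1-p) * V(k+1, i+1)]; then take max(V_cont, immediate exercise) for American.
  V(1,0) = exp(-r*dt) * [p*0.000000 + (1-p)*0.020000] = 0.007776; exercise = 0.000000; V(1,0) = max -> 0.007776
  V(1,1) = exp(-r*dt) * [p*0.020000 + (1-p)*0.174152] = 0.079558; exercise = 0.100072; V(1,1) = max -> 0.100072
  V(0,0) = exp(-r*dt) * [p*0.007776 + (1-p)*0.100072] = 0.043514; exercise = 0.020000; V(0,0) = max -> 0.043514

Answer: Price = V(0,0) = 0.0435


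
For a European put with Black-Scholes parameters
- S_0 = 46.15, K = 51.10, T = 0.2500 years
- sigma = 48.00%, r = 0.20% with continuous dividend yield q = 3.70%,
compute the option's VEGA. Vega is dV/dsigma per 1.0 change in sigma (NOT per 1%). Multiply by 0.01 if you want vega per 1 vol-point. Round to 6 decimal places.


d1 = -0.3409897344; d2 = -0.5809897344
phi(d1) = 0.3764102904; exp(-qT) = 0.9907926496; exp(-rT) = 0.9995001250
Vega = S * exp(-qT) * phi(d1) * sqrt(T) = 46.1500 * 0.9907926496 * 0.3764102904 * 0.5000000000 = 8.605695

Answer: Vega = 8.605695


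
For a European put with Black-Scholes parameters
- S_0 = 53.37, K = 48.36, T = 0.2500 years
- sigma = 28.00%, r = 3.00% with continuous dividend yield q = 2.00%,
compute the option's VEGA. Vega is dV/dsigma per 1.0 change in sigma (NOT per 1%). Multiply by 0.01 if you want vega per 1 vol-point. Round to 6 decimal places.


Answer: Vega = 7.741187

Derivation:
d1 = 0.7919697471; d2 = 0.6519697471
phi(d1) = 0.2915491801; exp(-qT) = 0.9950124792; exp(-rT) = 0.9925280548
Vega = S * exp(-qT) * phi(d1) * sqrt(T) = 53.3700 * 0.9950124792 * 0.2915491801 * 0.5000000000 = 7.741187


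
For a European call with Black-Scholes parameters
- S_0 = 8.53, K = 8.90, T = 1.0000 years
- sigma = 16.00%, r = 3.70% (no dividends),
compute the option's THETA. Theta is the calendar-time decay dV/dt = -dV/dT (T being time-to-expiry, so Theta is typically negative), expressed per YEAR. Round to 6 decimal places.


Answer: Theta = -0.416203

Derivation:
d1 = 0.0458630298; d2 = -0.1141369702
phi(d1) = 0.3985229299; exp(-qT) = 1.0000000000; exp(-rT) = 0.9636761353
Theta = -S*exp(-qT)*phi(d1)*sigma/(2*sqrt(T)) - r*K*exp(-rT)*N(d2) + q*S*exp(-qT)*N(d1)
N(d1) = 0.5182902894; N(d2) = 0.4545646079; sqrt(T) = 1.0000000000
Term 1 = -8.5300 * 1.0000000000 * 0.3985229299 * 0.1600 / (2 * 1.0000000000) = -0.2719520474
Term 2 = -0.0370 * 8.9000 * 0.9636761353 * 0.4545646079 = -0.1442508742
Term 3 = 0 (no dividend yield, q = 0)
Theta = -0.2719520474 + (-0.1442508742) + (0.0000000000) = -0.416203


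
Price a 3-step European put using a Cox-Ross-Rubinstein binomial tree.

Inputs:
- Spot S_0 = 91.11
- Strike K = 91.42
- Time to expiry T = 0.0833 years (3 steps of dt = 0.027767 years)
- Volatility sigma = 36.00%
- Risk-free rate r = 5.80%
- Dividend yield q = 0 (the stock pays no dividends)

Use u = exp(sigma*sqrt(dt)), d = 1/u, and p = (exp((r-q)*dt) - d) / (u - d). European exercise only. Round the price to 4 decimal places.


dt = T/N = 0.027767
u = exp(sigma*sqrt(dt)) = 1.061824; d = 1/u = 0.941776
p = (exp((r-q)*dt) - d) / (u - d) = 0.498433
Discount per step: exp(-r*dt) = 0.998391
Stock lattice S(k, i) with i counting down-moves:
  k=0: S(0,0) = 91.1100
  k=1: S(1,0) = 96.7428; S(1,1) = 85.8052
  k=2: S(2,0) = 102.7238; S(2,1) = 91.1100; S(2,2) = 80.8093
  k=3: S(3,0) = 109.0745; S(3,1) = 96.7428; S(3,2) = 85.8052; S(3,3) = 76.1042
Terminal payoffs V(N, i) = max(K - S_T, 0):
  V(3,0) = 0.000000; V(3,1) = 0.000000; V(3,2) = 5.614804; V(3,3) = 15.315791
Backward induction: V(k, i) = exp(-r*dt) * [p * V(k+1, i) + (1-p) * V(k+1, i+1)].
  V(2,0) = exp(-r*dt) * [p*0.000000 + (1-p)*0.000000] = 0.000000
  V(2,1) = exp(-r*dt) * [p*0.000000 + (1-p)*5.614804] = 2.811666
  V(2,2) = exp(-r*dt) * [p*5.614804 + (1-p)*15.315791] = 10.463629
  V(1,0) = exp(-r*dt) * [p*0.000000 + (1-p)*2.811666] = 1.407968
  V(1,1) = exp(-r*dt) * [p*2.811666 + (1-p)*10.463629] = 6.638934
  V(0,0) = exp(-r*dt) * [p*1.407968 + (1-p)*6.638934] = 4.025158

Answer: Price = V(0,0) = 4.0252


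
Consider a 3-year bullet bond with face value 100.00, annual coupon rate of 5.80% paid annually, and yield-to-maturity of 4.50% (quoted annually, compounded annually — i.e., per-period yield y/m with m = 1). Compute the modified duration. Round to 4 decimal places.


Coupon per period c = face * coupon_rate / m = 5.800000
Periods per year m = 1; per-period yield y/m = 0.045000
Number of cashflows N = 3
Cashflows (t years, CF_t, discount factor 1/(1+y/m)^(m*t), PV):
  t = 1.0000: CF_t = 5.800000, DF = 0.956938, PV = 5.550239
  t = 2.0000: CF_t = 5.800000, DF = 0.915730, PV = 5.311234
  t = 3.0000: CF_t = 105.800000, DF = 0.876297, PV = 92.712181
Price P = sum_t PV_t = 103.573654
First compute Macaulay numerator sum_t t * PV_t:
  t * PV_t at t = 1.0000: 5.550239
  t * PV_t at t = 2.0000: 10.622467
  t * PV_t at t = 3.0000: 278.136542
Macaulay duration D = 294.309249 / 103.573654 = 2.841545
Modified duration = D / (1 + y/m) = 2.841545 / (1 + 0.045000) = 2.719182

Answer: Modified duration = 2.7192


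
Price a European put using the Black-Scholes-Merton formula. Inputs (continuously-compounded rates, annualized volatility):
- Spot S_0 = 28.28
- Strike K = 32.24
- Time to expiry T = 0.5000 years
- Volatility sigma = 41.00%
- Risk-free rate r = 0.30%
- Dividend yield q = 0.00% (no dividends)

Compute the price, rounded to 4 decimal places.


d1 = (ln(S/K) + (r - q + 0.5*sigma^2) * T) / (sigma * sqrt(T)) = -0.30191071
d2 = d1 - sigma * sqrt(T) = -0.59182449
exp(-rT) = 0.99850112; exp(-qT) = 1.00000000
P = K * exp(-rT) * N(-d2) - S_0 * exp(-qT) * N(-d1)
N(-d1) = 0.61863994; N(-d2) = 0.72301594
P = 32.2400 * 0.99850112 * 0.72301594 - 28.2800 * 1.00000000 * 0.61863994 = 5.7800

Answer: Price = 5.7800


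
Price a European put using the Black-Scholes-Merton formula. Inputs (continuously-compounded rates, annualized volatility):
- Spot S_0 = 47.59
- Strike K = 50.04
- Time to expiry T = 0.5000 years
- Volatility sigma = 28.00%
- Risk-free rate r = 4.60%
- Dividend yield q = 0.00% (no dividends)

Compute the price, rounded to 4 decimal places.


d1 = (ln(S/K) + (r - q + 0.5*sigma^2) * T) / (sigma * sqrt(T)) = -0.03838595
d2 = d1 - sigma * sqrt(T) = -0.23637585
exp(-rT) = 0.97726248; exp(-qT) = 1.00000000
P = K * exp(-rT) * N(-d2) - S_0 * exp(-qT) * N(-d1)
N(-d1) = 0.51531002; N(-d2) = 0.59342948
P = 50.0400 * 0.97726248 * 0.59342948 - 47.5900 * 1.00000000 * 0.51531002 = 4.4964

Answer: Price = 4.4964


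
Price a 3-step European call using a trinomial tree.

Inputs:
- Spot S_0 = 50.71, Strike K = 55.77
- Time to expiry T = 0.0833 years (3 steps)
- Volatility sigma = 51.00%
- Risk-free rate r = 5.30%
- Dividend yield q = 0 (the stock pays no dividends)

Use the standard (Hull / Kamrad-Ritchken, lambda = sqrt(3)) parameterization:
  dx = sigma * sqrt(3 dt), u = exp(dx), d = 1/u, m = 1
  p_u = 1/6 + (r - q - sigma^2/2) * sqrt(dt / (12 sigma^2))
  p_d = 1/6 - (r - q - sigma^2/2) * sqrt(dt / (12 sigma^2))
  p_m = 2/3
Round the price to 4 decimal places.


dt = T/N = 0.027767; dx = sigma*sqrt(3*dt) = 0.147195
u = exp(dx) = 1.158580; d = 1/u = 0.863126
p_u = 0.159399, p_m = 0.666667, p_d = 0.173934
Discount per step: exp(-r*dt) = 0.998529
Stock lattice S(k, j) with j the centered position index:
  k=0: S(0,+0) = 50.7100
  k=1: S(1,-1) = 43.7691; S(1,+0) = 50.7100; S(1,+1) = 58.7516
  k=2: S(2,-2) = 37.7782; S(2,-1) = 43.7691; S(2,+0) = 50.7100; S(2,+1) = 58.7516; S(2,+2) = 68.0684
  k=3: S(3,-3) = 32.6074; S(3,-2) = 37.7782; S(3,-1) = 43.7691; S(3,+0) = 50.7100; S(3,+1) = 58.7516; S(3,+2) = 68.0684; S(3,+3) = 78.8627
Terminal payoffs V(N, j) = max(S_T - K, 0):
  V(3,-3) = 0.000000; V(3,-2) = 0.000000; V(3,-1) = 0.000000; V(3,+0) = 0.000000; V(3,+1) = 2.981577; V(3,+2) = 12.298386; V(3,+3) = 23.092651
Backward induction: V(k, j) = exp(-r*dt) * [p_u * V(k+1, j+1) + p_m * V(k+1, j) + p_d * V(k+1, j-1)]
  V(2,-2) = exp(-r*dt) * [p_u*0.000000 + p_m*0.000000 + p_d*0.000000] = 0.000000
  V(2,-1) = exp(-r*dt) * [p_u*0.000000 + p_m*0.000000 + p_d*0.000000] = 0.000000
  V(2,+0) = exp(-r*dt) * [p_u*2.981577 + p_m*0.000000 + p_d*0.000000] = 0.474563
  V(2,+1) = exp(-r*dt) * [p_u*12.298386 + p_m*2.981577 + p_d*0.000000] = 3.942267
  V(2,+2) = exp(-r*dt) * [p_u*23.092651 + p_m*12.298386 + p_d*2.981577] = 12.380242
  V(1,-1) = exp(-r*dt) * [p_u*0.474563 + p_m*0.000000 + p_d*0.000000] = 0.075534
  V(1,+0) = exp(-r*dt) * [p_u*3.942267 + p_m*0.474563 + p_d*0.000000] = 0.943381
  V(1,+1) = exp(-r*dt) * [p_u*12.380242 + p_m*3.942267 + p_d*0.474563] = 4.677235
  V(0,+0) = exp(-r*dt) * [p_u*4.677235 + p_m*0.943381 + p_d*0.075534] = 1.385566

Answer: Price = V(0,0) = 1.3856


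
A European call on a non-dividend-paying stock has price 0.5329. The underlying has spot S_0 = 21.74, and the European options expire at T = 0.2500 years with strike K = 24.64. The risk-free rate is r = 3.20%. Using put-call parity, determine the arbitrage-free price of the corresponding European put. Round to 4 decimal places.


Answer: Put price = 3.2366

Derivation:
Put-call parity: C - P = S_0 * exp(-qT) - K * exp(-rT).
S_0 * exp(-qT) = 21.7400 * 1.00000000 = 21.74000000
K * exp(-rT) = 24.6400 * 0.99203191 = 24.44366638
P = C - S*exp(-qT) + K*exp(-rT)
P = 0.5329 - 21.74000000 + 24.44366638 = 3.2366


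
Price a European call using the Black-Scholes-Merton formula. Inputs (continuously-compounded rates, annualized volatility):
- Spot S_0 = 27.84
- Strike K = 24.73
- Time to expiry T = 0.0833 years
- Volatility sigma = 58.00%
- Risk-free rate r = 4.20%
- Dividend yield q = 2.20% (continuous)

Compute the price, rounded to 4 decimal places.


Answer: Price = 3.7517

Derivation:
d1 = (ln(S/K) + (r - q + 0.5*sigma^2) * T) / (sigma * sqrt(T)) = 0.80128641
d2 = d1 - sigma * sqrt(T) = 0.63388833
exp(-rT) = 0.99650751; exp(-qT) = 0.99816908
C = S_0 * exp(-qT) * N(d1) - K * exp(-rT) * N(d2)
N(d1) = 0.78851707; N(d2) = 0.73692315
C = 27.8400 * 0.99816908 * 0.78851707 - 24.7300 * 0.99650751 * 0.73692315 = 3.7517


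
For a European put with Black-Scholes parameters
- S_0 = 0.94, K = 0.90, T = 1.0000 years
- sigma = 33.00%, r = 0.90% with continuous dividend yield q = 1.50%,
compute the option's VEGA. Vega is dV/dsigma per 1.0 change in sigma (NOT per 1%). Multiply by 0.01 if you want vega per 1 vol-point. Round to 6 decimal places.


d1 = 0.2785912483; d2 = -0.0514087517
phi(d1) = 0.3837572549; exp(-qT) = 0.9851119396; exp(-rT) = 0.9910403788
Vega = S * exp(-qT) * phi(d1) * sqrt(T) = 0.9400 * 0.9851119396 * 0.3837572549 * 1.0000000000 = 0.355361

Answer: Vega = 0.355361


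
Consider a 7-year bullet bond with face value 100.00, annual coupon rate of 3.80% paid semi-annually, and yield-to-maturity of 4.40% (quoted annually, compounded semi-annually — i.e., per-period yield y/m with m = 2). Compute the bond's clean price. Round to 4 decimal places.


Coupon per period c = face * coupon_rate / m = 1.900000
Periods per year m = 2; per-period yield y/m = 0.022000
Number of cashflows N = 14
Cashflows (t years, CF_t, discount factor 1/(1+y/m)^(m*t), PV):
  t = 0.5000: CF_t = 1.900000, DF = 0.978474, PV = 1.859100
  t = 1.0000: CF_t = 1.900000, DF = 0.957411, PV = 1.819080
  t = 1.5000: CF_t = 1.900000, DF = 0.936801, PV = 1.779922
  t = 2.0000: CF_t = 1.900000, DF = 0.916635, PV = 1.741606
  t = 2.5000: CF_t = 1.900000, DF = 0.896903, PV = 1.704116
  t = 3.0000: CF_t = 1.900000, DF = 0.877596, PV = 1.667432
  t = 3.5000: CF_t = 1.900000, DF = 0.858704, PV = 1.631539
  t = 4.0000: CF_t = 1.900000, DF = 0.840220, PV = 1.596417
  t = 4.5000: CF_t = 1.900000, DF = 0.822133, PV = 1.562052
  t = 5.0000: CF_t = 1.900000, DF = 0.804435, PV = 1.528427
  t = 5.5000: CF_t = 1.900000, DF = 0.787119, PV = 1.495525
  t = 6.0000: CF_t = 1.900000, DF = 0.770175, PV = 1.463332
  t = 6.5000: CF_t = 1.900000, DF = 0.753596, PV = 1.431832
  t = 7.0000: CF_t = 101.900000, DF = 0.737373, PV = 75.138348
Price P = sum_t PV_t = 96.418728

Answer: Price = 96.4187


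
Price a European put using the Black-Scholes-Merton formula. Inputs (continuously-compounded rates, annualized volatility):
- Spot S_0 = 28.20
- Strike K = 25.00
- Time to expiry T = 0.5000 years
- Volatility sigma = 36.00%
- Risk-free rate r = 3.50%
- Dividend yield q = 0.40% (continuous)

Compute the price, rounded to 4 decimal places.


d1 = (ln(S/K) + (r - q + 0.5*sigma^2) * T) / (sigma * sqrt(T)) = 0.66132615
d2 = d1 - sigma * sqrt(T) = 0.40676771
exp(-rT) = 0.98265224; exp(-qT) = 0.99800200
P = K * exp(-rT) * N(-d2) - S_0 * exp(-qT) * N(-d1)
N(-d1) = 0.25420159; N(-d2) = 0.34208930
P = 25.0000 * 0.98265224 * 0.34208930 - 28.2000 * 0.99800200 * 0.25420159 = 1.2497

Answer: Price = 1.2497


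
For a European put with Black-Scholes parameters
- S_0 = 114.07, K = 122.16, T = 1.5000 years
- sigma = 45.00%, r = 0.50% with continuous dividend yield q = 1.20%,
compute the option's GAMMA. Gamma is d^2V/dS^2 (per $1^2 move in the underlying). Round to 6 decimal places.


d1 = 0.1321919470; d2 = -0.4189432451
phi(d1) = 0.3954717635; exp(-qT) = 0.9821610324; exp(-rT) = 0.9925280548
Gamma = exp(-qT) * phi(d1) / (S * sigma * sqrt(T)) = 0.9821610324 * 0.3954717635 / (114.0700 * 0.4500 * 1.2247448714) = 0.006178

Answer: Gamma = 0.006178


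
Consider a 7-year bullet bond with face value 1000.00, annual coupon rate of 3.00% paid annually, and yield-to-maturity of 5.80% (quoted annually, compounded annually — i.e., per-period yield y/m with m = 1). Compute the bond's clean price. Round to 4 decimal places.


Coupon per period c = face * coupon_rate / m = 30.000000
Periods per year m = 1; per-period yield y/m = 0.058000
Number of cashflows N = 7
Cashflows (t years, CF_t, discount factor 1/(1+y/m)^(m*t), PV):
  t = 1.0000: CF_t = 30.000000, DF = 0.945180, PV = 28.355388
  t = 2.0000: CF_t = 30.000000, DF = 0.893364, PV = 26.800933
  t = 3.0000: CF_t = 30.000000, DF = 0.844390, PV = 25.331695
  t = 4.0000: CF_t = 30.000000, DF = 0.798100, PV = 23.943001
  t = 5.0000: CF_t = 30.000000, DF = 0.754348, PV = 22.630436
  t = 6.0000: CF_t = 30.000000, DF = 0.712994, PV = 21.389826
  t = 7.0000: CF_t = 1030.000000, DF = 0.673908, PV = 694.124783
Price P = sum_t PV_t = 842.576062

Answer: Price = 842.5761


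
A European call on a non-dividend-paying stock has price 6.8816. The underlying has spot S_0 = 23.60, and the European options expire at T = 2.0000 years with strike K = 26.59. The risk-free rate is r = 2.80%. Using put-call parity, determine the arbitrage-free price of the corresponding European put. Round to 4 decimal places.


Put-call parity: C - P = S_0 * exp(-qT) - K * exp(-rT).
S_0 * exp(-qT) = 23.6000 * 1.00000000 = 23.60000000
K * exp(-rT) = 26.5900 * 0.94553914 = 25.14188562
P = C - S*exp(-qT) + K*exp(-rT)
P = 6.8816 - 23.60000000 + 25.14188562 = 8.4235

Answer: Put price = 8.4235


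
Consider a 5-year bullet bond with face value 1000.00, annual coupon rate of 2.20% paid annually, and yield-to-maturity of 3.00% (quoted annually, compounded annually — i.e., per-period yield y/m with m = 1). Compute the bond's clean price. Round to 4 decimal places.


Coupon per period c = face * coupon_rate / m = 22.000000
Periods per year m = 1; per-period yield y/m = 0.030000
Number of cashflows N = 5
Cashflows (t years, CF_t, discount factor 1/(1+y/m)^(m*t), PV):
  t = 1.0000: CF_t = 22.000000, DF = 0.970874, PV = 21.359223
  t = 2.0000: CF_t = 22.000000, DF = 0.942596, PV = 20.737110
  t = 3.0000: CF_t = 22.000000, DF = 0.915142, PV = 20.133117
  t = 4.0000: CF_t = 22.000000, DF = 0.888487, PV = 19.546715
  t = 5.0000: CF_t = 1022.000000, DF = 0.862609, PV = 881.586178
Price P = sum_t PV_t = 963.362343

Answer: Price = 963.3623


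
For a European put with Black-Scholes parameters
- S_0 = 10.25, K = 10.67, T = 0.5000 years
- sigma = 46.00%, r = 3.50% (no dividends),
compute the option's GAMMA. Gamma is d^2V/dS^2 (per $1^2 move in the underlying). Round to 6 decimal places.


d1 = 0.0929742127; d2 = -0.2322949067
phi(d1) = 0.3972217320; exp(-qT) = 1.0000000000; exp(-rT) = 0.9826522357
Gamma = exp(-qT) * phi(d1) / (S * sigma * sqrt(T)) = 1.0000000000 * 0.3972217320 / (10.2500 * 0.4600 * 0.7071067812) = 0.119142

Answer: Gamma = 0.119142


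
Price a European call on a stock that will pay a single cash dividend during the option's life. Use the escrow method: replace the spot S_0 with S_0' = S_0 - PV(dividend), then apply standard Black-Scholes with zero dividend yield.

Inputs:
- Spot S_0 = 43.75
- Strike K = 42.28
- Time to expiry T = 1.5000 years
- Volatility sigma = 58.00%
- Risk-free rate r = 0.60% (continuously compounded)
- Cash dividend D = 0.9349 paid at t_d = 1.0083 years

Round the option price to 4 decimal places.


Answer: Price = 12.2220

Derivation:
PV(D) = D * exp(-r * t_d) = 0.9349 * 0.99396846 = 0.92926112
S_0' = S_0 - PV(D) = 43.7500 - 0.92926112 = 42.82073888
d1 = (ln(S_0'/K) + (r + sigma^2/2)*T) / (sigma*sqrt(T)) = 0.38573604
d2 = d1 - sigma*sqrt(T) = -0.32461598
exp(-rT) = 0.99104038
N(d1) = 0.65015392; N(d2) = 0.37273586
C = S_0' * N(d1) - K * exp(-rT) * N(d2) = 42.82073888 * 0.65015392 - 42.2800 * 0.99104038 * 0.37273586 = 12.2220


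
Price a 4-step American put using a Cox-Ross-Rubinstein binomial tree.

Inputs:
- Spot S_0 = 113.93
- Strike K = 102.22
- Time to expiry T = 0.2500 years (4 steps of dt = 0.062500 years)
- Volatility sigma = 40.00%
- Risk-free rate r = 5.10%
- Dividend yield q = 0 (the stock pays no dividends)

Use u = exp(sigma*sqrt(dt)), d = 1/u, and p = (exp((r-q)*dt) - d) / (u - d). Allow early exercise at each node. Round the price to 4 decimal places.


Answer: Price = V(0,0) = 4.0432

Derivation:
dt = T/N = 0.062500
u = exp(sigma*sqrt(dt)) = 1.105171; d = 1/u = 0.904837
p = (exp((r-q)*dt) - d) / (u - d) = 0.490957
Discount per step: exp(-r*dt) = 0.996818
Stock lattice S(k, i) with i counting down-moves:
  k=0: S(0,0) = 113.9300
  k=1: S(1,0) = 125.9121; S(1,1) = 103.0881
  k=2: S(2,0) = 139.1544; S(2,1) = 113.9300; S(2,2) = 93.2780
  k=3: S(3,0) = 153.7894; S(3,1) = 125.9121; S(3,2) = 103.0881; S(3,3) = 84.4014
  k=4: S(4,0) = 169.9636; S(4,1) = 139.1544; S(4,2) = 113.9300; S(4,3) = 93.2780; S(4,4) = 76.3696
Terminal payoffs V(N, i) = max(K - S_T, 0):
  V(4,0) = 0.000000; V(4,1) = 0.000000; V(4,2) = 0.000000; V(4,3) = 8.942005; V(4,4) = 25.850437
Backward induction: V(k, i) = exp(-r*dt) * [p * V(k+1, i) + (1-p) * V(k+1, i+1)]; then take max(V_cont, immediate exercise) for American.
  V(3,0) = exp(-r*dt) * [p*0.000000 + (1-p)*0.000000] = 0.000000; exercise = 0.000000; V(3,0) = max -> 0.000000
  V(3,1) = exp(-r*dt) * [p*0.000000 + (1-p)*0.000000] = 0.000000; exercise = 0.000000; V(3,1) = max -> 0.000000
  V(3,2) = exp(-r*dt) * [p*0.000000 + (1-p)*8.942005] = 4.537378; exercise = 0.000000; V(3,2) = max -> 4.537378
  V(3,3) = exp(-r*dt) * [p*8.942005 + (1-p)*25.850437] = 17.493273; exercise = 17.818580; V(3,3) = max -> 17.818580
  V(2,0) = exp(-r*dt) * [p*0.000000 + (1-p)*0.000000] = 0.000000; exercise = 0.000000; V(2,0) = max -> 0.000000
  V(2,1) = exp(-r*dt) * [p*0.000000 + (1-p)*4.537378] = 2.302369; exercise = 0.000000; V(2,1) = max -> 2.302369
  V(2,2) = exp(-r*dt) * [p*4.537378 + (1-p)*17.818580] = 11.262123; exercise = 8.942005; V(2,2) = max -> 11.262123
  V(1,0) = exp(-r*dt) * [p*0.000000 + (1-p)*2.302369] = 1.168275; exercise = 0.000000; V(1,0) = max -> 1.168275
  V(1,1) = exp(-r*dt) * [p*2.302369 + (1-p)*11.262123] = 6.841426; exercise = 0.000000; V(1,1) = max -> 6.841426
  V(0,0) = exp(-r*dt) * [p*1.168275 + (1-p)*6.841426] = 4.043243; exercise = 0.000000; V(0,0) = max -> 4.043243


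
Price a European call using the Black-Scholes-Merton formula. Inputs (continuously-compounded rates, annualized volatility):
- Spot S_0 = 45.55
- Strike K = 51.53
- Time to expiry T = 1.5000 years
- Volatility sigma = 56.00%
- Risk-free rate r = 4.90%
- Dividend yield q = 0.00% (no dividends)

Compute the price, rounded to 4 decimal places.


Answer: Price = 11.4033

Derivation:
d1 = (ln(S/K) + (r - q + 0.5*sigma^2) * T) / (sigma * sqrt(T)) = 0.27024063
d2 = d1 - sigma * sqrt(T) = -0.41561650
exp(-rT) = 0.92913615; exp(-qT) = 1.00000000
C = S_0 * exp(-qT) * N(d1) - K * exp(-rT) * N(d2)
N(d1) = 0.60651243; N(d2) = 0.33884533
C = 45.5500 * 1.00000000 * 0.60651243 - 51.5300 * 0.92913615 * 0.33884533 = 11.4033


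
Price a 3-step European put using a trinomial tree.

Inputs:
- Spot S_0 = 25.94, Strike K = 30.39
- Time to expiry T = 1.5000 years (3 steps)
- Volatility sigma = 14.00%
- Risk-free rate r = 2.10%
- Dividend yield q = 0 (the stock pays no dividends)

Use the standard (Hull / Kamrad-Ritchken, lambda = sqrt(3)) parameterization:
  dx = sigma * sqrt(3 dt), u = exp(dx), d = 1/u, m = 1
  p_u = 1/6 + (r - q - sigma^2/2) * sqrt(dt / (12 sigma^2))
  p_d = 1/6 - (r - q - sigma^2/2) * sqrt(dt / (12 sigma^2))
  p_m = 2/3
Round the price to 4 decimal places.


Answer: Price = V(0,0) = 4.0868

Derivation:
dt = T/N = 0.500000; dx = sigma*sqrt(3*dt) = 0.171464
u = exp(dx) = 1.187042; d = 1/u = 0.842430
p_u = 0.182997, p_m = 0.666667, p_d = 0.150337
Discount per step: exp(-r*dt) = 0.989555
Stock lattice S(k, j) with j the centered position index:
  k=0: S(0,+0) = 25.9400
  k=1: S(1,-1) = 21.8526; S(1,+0) = 25.9400; S(1,+1) = 30.7919
  k=2: S(2,-2) = 18.4093; S(2,-1) = 21.8526; S(2,+0) = 25.9400; S(2,+1) = 30.7919; S(2,+2) = 36.5512
  k=3: S(3,-3) = 15.5086; S(3,-2) = 18.4093; S(3,-1) = 21.8526; S(3,+0) = 25.9400; S(3,+1) = 30.7919; S(3,+2) = 36.5512; S(3,+3) = 43.3878
Terminal payoffs V(N, j) = max(K - S_T, 0):
  V(3,-3) = 14.881421; V(3,-2) = 11.980670; V(3,-1) = 8.537357; V(3,+0) = 4.450000; V(3,+1) = 0.000000; V(3,+2) = 0.000000; V(3,+3) = 0.000000
Backward induction: V(k, j) = exp(-r*dt) * [p_u * V(k+1, j+1) + p_m * V(k+1, j) + p_d * V(k+1, j-1)]
  V(2,-2) = exp(-r*dt) * [p_u*8.537357 + p_m*11.980670 + p_d*14.881421] = 11.663532
  V(2,-1) = exp(-r*dt) * [p_u*4.450000 + p_m*8.537357 + p_d*11.980670] = 8.220273
  V(2,+0) = exp(-r*dt) * [p_u*0.000000 + p_m*4.450000 + p_d*8.537357] = 4.205752
  V(2,+1) = exp(-r*dt) * [p_u*0.000000 + p_m*0.000000 + p_d*4.450000] = 0.662011
  V(2,+2) = exp(-r*dt) * [p_u*0.000000 + p_m*0.000000 + p_d*0.000000] = 0.000000
  V(1,-1) = exp(-r*dt) * [p_u*4.205752 + p_m*8.220273 + p_d*11.663532] = 7.919683
  V(1,+0) = exp(-r*dt) * [p_u*0.662011 + p_m*4.205752 + p_d*8.220273] = 4.117330
  V(1,+1) = exp(-r*dt) * [p_u*0.000000 + p_m*0.662011 + p_d*4.205752] = 1.062405
  V(0,+0) = exp(-r*dt) * [p_u*1.062405 + p_m*4.117330 + p_d*7.919683] = 4.086785


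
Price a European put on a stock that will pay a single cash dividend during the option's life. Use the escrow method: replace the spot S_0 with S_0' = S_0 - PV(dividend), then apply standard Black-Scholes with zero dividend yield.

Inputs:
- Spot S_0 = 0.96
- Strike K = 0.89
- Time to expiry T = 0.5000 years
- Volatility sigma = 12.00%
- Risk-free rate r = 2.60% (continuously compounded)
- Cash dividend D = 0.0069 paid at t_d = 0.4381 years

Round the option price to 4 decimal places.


Answer: Price = 0.0070

Derivation:
PV(D) = D * exp(-r * t_d) = 0.0069 * 0.98867403 = 0.00682185
S_0' = S_0 - PV(D) = 0.9600 - 0.00682185 = 0.95317815
d1 = (ln(S_0'/K) + (r + sigma^2/2)*T) / (sigma*sqrt(T)) = 1.00386015
d2 = d1 - sigma*sqrt(T) = 0.91900734
exp(-rT) = 0.98708414
N(-d1) = 0.15772301; N(-d2) = 0.17904587
P = K * exp(-rT) * N(-d2) - S_0' * N(-d1) = 0.8900 * 0.98708414 * 0.17904587 - 0.95317815 * 0.15772301 = 0.0070


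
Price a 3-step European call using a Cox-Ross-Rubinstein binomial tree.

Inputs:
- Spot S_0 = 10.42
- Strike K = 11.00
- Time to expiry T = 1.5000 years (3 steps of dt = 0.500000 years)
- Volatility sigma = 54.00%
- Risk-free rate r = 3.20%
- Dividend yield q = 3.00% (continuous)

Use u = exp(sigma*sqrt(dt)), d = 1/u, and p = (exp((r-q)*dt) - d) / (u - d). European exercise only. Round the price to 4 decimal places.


dt = T/N = 0.500000
u = exp(sigma*sqrt(dt)) = 1.464974; d = 1/u = 0.682606
p = (exp((r-q)*dt) - d) / (u - d) = 0.406963
Discount per step: exp(-r*dt) = 0.984127
Stock lattice S(k, i) with i counting down-moves:
  k=0: S(0,0) = 10.4200
  k=1: S(1,0) = 15.2650; S(1,1) = 7.1128
  k=2: S(2,0) = 22.3629; S(2,1) = 10.4200; S(2,2) = 4.8552
  k=3: S(3,0) = 32.7610; S(3,1) = 15.2650; S(3,2) = 7.1128; S(3,3) = 3.3142
Terminal payoffs V(N, i) = max(S_T - K, 0):
  V(3,0) = 21.761041; V(3,1) = 4.265032; V(3,2) = 0.000000; V(3,3) = 0.000000
Backward induction: V(k, i) = exp(-r*dt) * [p * V(k+1, i) + (1-p) * V(k+1, i+1)].
  V(2,0) = exp(-r*dt) * [p*21.761041 + (1-p)*4.265032] = 11.204538
  V(2,1) = exp(-r*dt) * [p*4.265032 + (1-p)*0.000000] = 1.708158
  V(2,2) = exp(-r*dt) * [p*0.000000 + (1-p)*0.000000] = 0.000000
  V(1,0) = exp(-r*dt) * [p*11.204538 + (1-p)*1.708158] = 5.484373
  V(1,1) = exp(-r*dt) * [p*1.708158 + (1-p)*0.000000] = 0.684122
  V(0,0) = exp(-r*dt) * [p*5.484373 + (1-p)*0.684122] = 2.595778

Answer: Price = V(0,0) = 2.5958


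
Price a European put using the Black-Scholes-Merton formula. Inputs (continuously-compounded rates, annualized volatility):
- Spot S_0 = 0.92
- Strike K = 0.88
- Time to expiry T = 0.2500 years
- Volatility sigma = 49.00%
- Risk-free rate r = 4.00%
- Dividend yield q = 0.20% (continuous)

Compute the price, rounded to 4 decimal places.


d1 = (ln(S/K) + (r - q + 0.5*sigma^2) * T) / (sigma * sqrt(T)) = 0.34271128
d2 = d1 - sigma * sqrt(T) = 0.09771128
exp(-rT) = 0.99004983; exp(-qT) = 0.99950012
P = K * exp(-rT) * N(-d2) - S_0 * exp(-qT) * N(-d1)
N(-d1) = 0.36590784; N(-d2) = 0.46108078
P = 0.8800 * 0.99004983 * 0.46108078 - 0.9200 * 0.99950012 * 0.36590784 = 0.0652

Answer: Price = 0.0652


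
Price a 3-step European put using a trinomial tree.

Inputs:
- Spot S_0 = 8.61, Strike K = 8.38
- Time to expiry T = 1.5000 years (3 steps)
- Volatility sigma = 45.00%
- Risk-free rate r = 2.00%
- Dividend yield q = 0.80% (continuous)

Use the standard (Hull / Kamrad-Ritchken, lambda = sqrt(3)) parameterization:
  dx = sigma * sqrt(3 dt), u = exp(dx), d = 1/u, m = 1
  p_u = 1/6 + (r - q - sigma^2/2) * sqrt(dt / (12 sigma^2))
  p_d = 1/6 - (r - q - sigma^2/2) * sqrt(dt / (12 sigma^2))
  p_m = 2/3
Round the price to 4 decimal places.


Answer: Price = V(0,0) = 1.4879

Derivation:
dt = T/N = 0.500000; dx = sigma*sqrt(3*dt) = 0.551135
u = exp(dx) = 1.735222; d = 1/u = 0.576295
p_u = 0.126182, p_m = 0.666667, p_d = 0.207151
Discount per step: exp(-r*dt) = 0.990050
Stock lattice S(k, j) with j the centered position index:
  k=0: S(0,+0) = 8.6100
  k=1: S(1,-1) = 4.9619; S(1,+0) = 8.6100; S(1,+1) = 14.9403
  k=2: S(2,-2) = 2.8595; S(2,-1) = 4.9619; S(2,+0) = 8.6100; S(2,+1) = 14.9403; S(2,+2) = 25.9247
  k=3: S(3,-3) = 1.6479; S(3,-2) = 2.8595; S(3,-1) = 4.9619; S(3,+0) = 8.6100; S(3,+1) = 14.9403; S(3,+2) = 25.9247; S(3,+3) = 44.9850
Terminal payoffs V(N, j) = max(K - S_T, 0):
  V(3,-3) = 6.732072; V(3,-2) = 5.520480; V(3,-1) = 3.418098; V(3,+0) = 0.000000; V(3,+1) = 0.000000; V(3,+2) = 0.000000; V(3,+3) = 0.000000
Backward induction: V(k, j) = exp(-r*dt) * [p_u * V(k+1, j+1) + p_m * V(k+1, j) + p_d * V(k+1, j-1)]
  V(2,-2) = exp(-r*dt) * [p_u*3.418098 + p_m*5.520480 + p_d*6.732072] = 5.451392
  V(2,-1) = exp(-r*dt) * [p_u*0.000000 + p_m*3.418098 + p_d*5.520480] = 3.388254
  V(2,+0) = exp(-r*dt) * [p_u*0.000000 + p_m*0.000000 + p_d*3.418098] = 0.701018
  V(2,+1) = exp(-r*dt) * [p_u*0.000000 + p_m*0.000000 + p_d*0.000000] = 0.000000
  V(2,+2) = exp(-r*dt) * [p_u*0.000000 + p_m*0.000000 + p_d*0.000000] = 0.000000
  V(1,-1) = exp(-r*dt) * [p_u*0.701018 + p_m*3.388254 + p_d*5.451392] = 3.441963
  V(1,+0) = exp(-r*dt) * [p_u*0.000000 + p_m*0.701018 + p_d*3.388254] = 1.157593
  V(1,+1) = exp(-r*dt) * [p_u*0.000000 + p_m*0.000000 + p_d*0.701018] = 0.143772
  V(0,+0) = exp(-r*dt) * [p_u*0.143772 + p_m*1.157593 + p_d*3.441963] = 1.487923


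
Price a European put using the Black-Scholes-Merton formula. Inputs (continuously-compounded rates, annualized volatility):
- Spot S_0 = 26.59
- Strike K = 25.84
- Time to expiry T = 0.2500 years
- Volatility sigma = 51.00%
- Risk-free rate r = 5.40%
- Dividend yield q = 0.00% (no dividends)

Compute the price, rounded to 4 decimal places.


Answer: Price = 2.1296

Derivation:
d1 = (ln(S/K) + (r - q + 0.5*sigma^2) * T) / (sigma * sqrt(T)) = 0.29264324
d2 = d1 - sigma * sqrt(T) = 0.03764324
exp(-rT) = 0.98659072; exp(-qT) = 1.00000000
P = K * exp(-rT) * N(-d2) - S_0 * exp(-qT) * N(-d1)
N(-d1) = 0.38489743; N(-d2) = 0.48498607
P = 25.8400 * 0.98659072 * 0.48498607 - 26.5900 * 1.00000000 * 0.38489743 = 2.1296


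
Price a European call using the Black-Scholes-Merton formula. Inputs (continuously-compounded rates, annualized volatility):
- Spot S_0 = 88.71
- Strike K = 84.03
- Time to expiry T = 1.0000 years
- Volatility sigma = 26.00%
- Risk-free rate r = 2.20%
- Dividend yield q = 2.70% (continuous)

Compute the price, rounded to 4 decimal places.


Answer: Price = 10.9441

Derivation:
d1 = (ln(S/K) + (r - q + 0.5*sigma^2) * T) / (sigma * sqrt(T)) = 0.31922594
d2 = d1 - sigma * sqrt(T) = 0.05922594
exp(-rT) = 0.97824024; exp(-qT) = 0.97336124
C = S_0 * exp(-qT) * N(d1) - K * exp(-rT) * N(d2)
N(d1) = 0.62522241; N(d2) = 0.52361393
C = 88.7100 * 0.97336124 * 0.62522241 - 84.0300 * 0.97824024 * 0.52361393 = 10.9441


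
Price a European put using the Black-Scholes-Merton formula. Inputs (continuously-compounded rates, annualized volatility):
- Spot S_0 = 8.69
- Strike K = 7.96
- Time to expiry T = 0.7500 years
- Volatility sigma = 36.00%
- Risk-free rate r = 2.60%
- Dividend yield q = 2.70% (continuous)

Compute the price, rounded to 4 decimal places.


Answer: Price = 0.6950

Derivation:
d1 = (ln(S/K) + (r - q + 0.5*sigma^2) * T) / (sigma * sqrt(T)) = 0.43491776
d2 = d1 - sigma * sqrt(T) = 0.12314862
exp(-rT) = 0.98068890; exp(-qT) = 0.97995365
P = K * exp(-rT) * N(-d2) - S_0 * exp(-qT) * N(-d1)
N(-d1) = 0.33181106; N(-d2) = 0.45099471
P = 7.9600 * 0.98068890 * 0.45099471 - 8.6900 * 0.97995365 * 0.33181106 = 0.6950


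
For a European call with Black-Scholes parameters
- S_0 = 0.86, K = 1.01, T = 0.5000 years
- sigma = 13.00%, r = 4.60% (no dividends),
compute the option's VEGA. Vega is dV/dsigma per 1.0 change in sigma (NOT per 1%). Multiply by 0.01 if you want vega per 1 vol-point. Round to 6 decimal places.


Answer: Vega = 0.084444

Derivation:
d1 = -1.4528131137; d2 = -1.5447369953
phi(d1) = 0.1388624360; exp(-qT) = 1.0000000000; exp(-rT) = 0.9772624838
Vega = S * exp(-qT) * phi(d1) * sqrt(T) = 0.8600 * 1.0000000000 * 0.1388624360 * 0.7071067812 = 0.084444


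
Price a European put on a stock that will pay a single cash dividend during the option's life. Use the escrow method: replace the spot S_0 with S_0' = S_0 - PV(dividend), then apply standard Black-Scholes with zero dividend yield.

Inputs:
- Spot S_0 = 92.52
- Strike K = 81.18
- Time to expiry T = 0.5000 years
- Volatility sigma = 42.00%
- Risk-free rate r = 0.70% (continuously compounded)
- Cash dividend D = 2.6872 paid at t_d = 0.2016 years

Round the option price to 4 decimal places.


Answer: Price = 6.2231

Derivation:
PV(D) = D * exp(-r * t_d) = 2.6872 * 0.99858980 = 2.68341050
S_0' = S_0 - PV(D) = 92.5200 - 2.68341050 = 89.83658950
d1 = (ln(S_0'/K) + (r + sigma^2/2)*T) / (sigma*sqrt(T)) = 0.50145129
d2 = d1 - sigma*sqrt(T) = 0.20446645
exp(-rT) = 0.99650612
N(-d1) = 0.30802677; N(-d2) = 0.41899451
P = K * exp(-rT) * N(-d2) - S_0' * N(-d1) = 81.1800 * 0.99650612 * 0.41899451 - 89.83658950 * 0.30802677 = 6.2231


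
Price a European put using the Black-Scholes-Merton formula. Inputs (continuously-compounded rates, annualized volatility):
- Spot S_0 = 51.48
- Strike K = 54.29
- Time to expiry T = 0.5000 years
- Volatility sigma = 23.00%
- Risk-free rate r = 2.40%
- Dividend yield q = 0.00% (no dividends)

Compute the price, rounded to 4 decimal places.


Answer: Price = 4.5959

Derivation:
d1 = (ln(S/K) + (r - q + 0.5*sigma^2) * T) / (sigma * sqrt(T)) = -0.17168347
d2 = d1 - sigma * sqrt(T) = -0.33431803
exp(-rT) = 0.98807171; exp(-qT) = 1.00000000
P = K * exp(-rT) * N(-d2) - S_0 * exp(-qT) * N(-d1)
N(-d1) = 0.56815681; N(-d2) = 0.63093021
P = 54.2900 * 0.98807171 * 0.63093021 - 51.4800 * 1.00000000 * 0.56815681 = 4.5959


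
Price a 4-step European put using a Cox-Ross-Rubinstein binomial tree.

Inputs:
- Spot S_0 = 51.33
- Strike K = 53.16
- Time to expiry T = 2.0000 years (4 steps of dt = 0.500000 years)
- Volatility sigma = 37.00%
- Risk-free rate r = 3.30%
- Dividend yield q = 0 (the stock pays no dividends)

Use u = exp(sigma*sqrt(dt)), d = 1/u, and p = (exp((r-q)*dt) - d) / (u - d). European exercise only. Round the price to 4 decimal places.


Answer: Price = V(0,0) = 9.3377

Derivation:
dt = T/N = 0.500000
u = exp(sigma*sqrt(dt)) = 1.299045; d = 1/u = 0.769796
p = (exp((r-q)*dt) - d) / (u - d) = 0.466398
Discount per step: exp(-r*dt) = 0.983635
Stock lattice S(k, i) with i counting down-moves:
  k=0: S(0,0) = 51.3300
  k=1: S(1,0) = 66.6800; S(1,1) = 39.5136
  k=2: S(2,0) = 86.6203; S(2,1) = 51.3300; S(2,2) = 30.4174
  k=3: S(3,0) = 112.5237; S(3,1) = 66.6800; S(3,2) = 39.5136; S(3,3) = 23.4152
  k=4: S(4,0) = 146.1734; S(4,1) = 86.6203; S(4,2) = 51.3300; S(4,3) = 30.4174; S(4,4) = 18.0250
Terminal payoffs V(N, i) = max(K - S_T, 0):
  V(4,0) = 0.000000; V(4,1) = 0.000000; V(4,2) = 1.830000; V(4,3) = 22.742553; V(4,4) = 35.135042
Backward induction: V(k, i) = exp(-r*dt) * [p * V(k+1, i) + (1-p) * V(k+1, i+1)].
  V(3,0) = exp(-r*dt) * [p*0.000000 + (1-p)*0.000000] = 0.000000
  V(3,1) = exp(-r*dt) * [p*0.000000 + (1-p)*1.830000] = 0.960512
  V(3,2) = exp(-r*dt) * [p*1.830000 + (1-p)*22.742553] = 12.776419
  V(3,3) = exp(-r*dt) * [p*22.742553 + (1-p)*35.135042] = 28.874822
  V(2,0) = exp(-r*dt) * [p*0.000000 + (1-p)*0.960512] = 0.504144
  V(2,1) = exp(-r*dt) * [p*0.960512 + (1-p)*12.776419] = 7.146606
  V(2,2) = exp(-r*dt) * [p*12.776419 + (1-p)*28.874822] = 21.016903
  V(1,0) = exp(-r*dt) * [p*0.504144 + (1-p)*7.146606] = 3.982321
  V(1,1) = exp(-r*dt) * [p*7.146606 + (1-p)*21.016903] = 14.309754
  V(0,0) = exp(-r*dt) * [p*3.982321 + (1-p)*14.309754] = 9.337709
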